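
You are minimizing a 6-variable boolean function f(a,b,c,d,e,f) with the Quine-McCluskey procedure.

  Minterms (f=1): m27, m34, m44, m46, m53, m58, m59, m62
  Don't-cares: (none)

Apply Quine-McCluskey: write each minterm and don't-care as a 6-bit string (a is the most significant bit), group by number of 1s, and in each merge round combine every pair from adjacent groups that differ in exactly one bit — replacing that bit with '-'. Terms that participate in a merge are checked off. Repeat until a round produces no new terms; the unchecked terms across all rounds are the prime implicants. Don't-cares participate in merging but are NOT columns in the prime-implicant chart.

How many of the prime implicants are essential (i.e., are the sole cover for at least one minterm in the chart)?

4

size-2^0 implicants → 011011(✓)  100010  101100(✓)  101110(✓)  110101  111010(✓)  111011(✓)  111110(✓)
size-2^1 implicants → -11011  1-1110  1011-0  111-10  11101-
Unchecked terms (primes): -11011, 1-1110, 100010, 1011-0, 110101, 111-10, 11101-
Minterm coverage:
  m27 ⊆ -11011 [E]
  m34 ⊆ 100010 [E]
  m44 ⊆ 1011-0 [E]
  m46 ⊆ 1-1110,1011-0
  m53 ⊆ 110101 [E]
  m58 ⊆ 111-10,11101-
  m59 ⊆ -11011,11101-
  m62 ⊆ 1-1110,111-10
E = {-11011, 100010, 1011-0, 110101}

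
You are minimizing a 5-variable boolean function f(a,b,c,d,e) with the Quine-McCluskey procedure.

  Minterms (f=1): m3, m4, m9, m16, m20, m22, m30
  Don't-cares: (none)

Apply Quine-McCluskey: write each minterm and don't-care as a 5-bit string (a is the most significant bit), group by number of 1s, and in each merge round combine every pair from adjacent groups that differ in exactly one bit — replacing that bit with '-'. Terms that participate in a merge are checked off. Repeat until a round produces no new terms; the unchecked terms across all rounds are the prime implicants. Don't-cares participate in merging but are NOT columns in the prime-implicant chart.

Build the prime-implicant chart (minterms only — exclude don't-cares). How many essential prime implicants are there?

Round 0: 00011 00100✓ 01001 10000✓ 10100✓ 10110✓ 11110✓
Round 1: -0100 1-110 10-00 101-0
PIs = {-0100, 00011, 01001, 1-110, 10-00, 101-0}
Coverage chart:
  m3: 00011 ←essential
  m4: -0100 ←essential
  m9: 01001 ←essential
  m16: 10-00 ←essential
  m20: -0100,10-00,101-0
  m22: 1-110,101-0
  m30: 1-110 ←essential
Essential: -0100, 00011, 01001, 1-110, 10-00

5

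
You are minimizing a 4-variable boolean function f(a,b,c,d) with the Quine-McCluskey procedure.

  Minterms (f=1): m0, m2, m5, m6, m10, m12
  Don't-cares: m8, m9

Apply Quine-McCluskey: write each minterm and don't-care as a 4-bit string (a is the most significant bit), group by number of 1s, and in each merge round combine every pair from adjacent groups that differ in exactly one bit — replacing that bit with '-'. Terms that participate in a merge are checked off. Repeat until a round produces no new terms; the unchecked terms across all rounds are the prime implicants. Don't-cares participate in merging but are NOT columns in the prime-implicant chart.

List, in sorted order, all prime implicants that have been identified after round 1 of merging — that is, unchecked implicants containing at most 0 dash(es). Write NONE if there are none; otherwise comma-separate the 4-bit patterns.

[col 0] 0000*, 0010*, 0101, 0110*, 1000*, 1001*, 1010*, 1100*
[col 1] -000*, -010*, 0-10, 00-0*, 1-00, 10-0*, 100-
[col 2] -0-0
Prime implicants: -0-0, 0-10, 0101, 1-00, 100-

0101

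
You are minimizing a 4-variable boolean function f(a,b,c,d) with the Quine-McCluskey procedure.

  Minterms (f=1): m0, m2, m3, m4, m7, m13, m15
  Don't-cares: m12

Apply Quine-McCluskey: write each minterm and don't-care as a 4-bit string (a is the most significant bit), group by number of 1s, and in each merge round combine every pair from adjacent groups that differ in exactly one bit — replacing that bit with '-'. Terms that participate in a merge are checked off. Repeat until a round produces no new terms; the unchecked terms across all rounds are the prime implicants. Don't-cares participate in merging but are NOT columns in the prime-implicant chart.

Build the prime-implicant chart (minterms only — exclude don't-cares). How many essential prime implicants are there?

size-2^0 implicants → 0000(✓)  0010(✓)  0011(✓)  0100(✓)  0111(✓)  1100(✓)  1101(✓)  1111(✓)
size-2^1 implicants → -100  -111  0-00  0-11  00-0  001-  11-1  110-
Unchecked terms (primes): -100, -111, 0-00, 0-11, 00-0, 001-, 11-1, 110-
Minterm coverage:
  m0 ⊆ 0-00,00-0
  m2 ⊆ 00-0,001-
  m3 ⊆ 0-11,001-
  m4 ⊆ -100,0-00
  m7 ⊆ -111,0-11
  m13 ⊆ 11-1,110-
  m15 ⊆ -111,11-1
(no essential prime implicants)

0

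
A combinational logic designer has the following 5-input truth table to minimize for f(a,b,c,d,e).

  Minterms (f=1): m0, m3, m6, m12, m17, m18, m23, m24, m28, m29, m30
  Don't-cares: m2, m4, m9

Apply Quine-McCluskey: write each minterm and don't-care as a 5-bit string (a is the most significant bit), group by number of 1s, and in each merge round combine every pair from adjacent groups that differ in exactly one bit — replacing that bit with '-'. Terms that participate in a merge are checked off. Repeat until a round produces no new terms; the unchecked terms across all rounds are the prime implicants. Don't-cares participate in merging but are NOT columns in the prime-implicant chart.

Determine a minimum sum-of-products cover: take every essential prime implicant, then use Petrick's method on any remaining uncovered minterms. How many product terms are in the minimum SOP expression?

9

[col 0] 00000*, 00010*, 00011*, 00100*, 00110*, 01001, 01100*, 10001, 10010*, 10111, 11000*, 11100*, 11101*, 11110*
[col 1] -0010, -1100, 0-100, 00-00*, 00-10*, 000-0*, 0001-, 001-0*, 11-00, 111-0, 1110-
[col 2] 00--0
Prime implicants: -0010, -1100, 0-100, 00--0, 0001-, 01001, 10001, 10111, 11-00, 111-0, 1110-
PI chart (minterm → PIs covering it):
  0 | 00--0  (sole → essential)
  3 | 0001-  (sole → essential)
  6 | 00--0  (sole → essential)
  12 | -1100,0-100
  17 | 10001  (sole → essential)
  18 | -0010  (sole → essential)
  23 | 10111  (sole → essential)
  24 | 11-00  (sole → essential)
  28 | -1100,11-00,111-0,1110-
  29 | 1110-  (sole → essential)
  30 | 111-0  (sole → essential)
Essential prime implicants: -0010, 00--0, 0001-, 10001, 10111, 11-00, 111-0, 1110-
Petrick residual → -1100
Minimum SOP uses 9 PIs: b'c'de' + bcd'e' + a'b'e' + a'b'c'd + ab'c'd'e + ab'cde + abd'e' + abce' + abcd'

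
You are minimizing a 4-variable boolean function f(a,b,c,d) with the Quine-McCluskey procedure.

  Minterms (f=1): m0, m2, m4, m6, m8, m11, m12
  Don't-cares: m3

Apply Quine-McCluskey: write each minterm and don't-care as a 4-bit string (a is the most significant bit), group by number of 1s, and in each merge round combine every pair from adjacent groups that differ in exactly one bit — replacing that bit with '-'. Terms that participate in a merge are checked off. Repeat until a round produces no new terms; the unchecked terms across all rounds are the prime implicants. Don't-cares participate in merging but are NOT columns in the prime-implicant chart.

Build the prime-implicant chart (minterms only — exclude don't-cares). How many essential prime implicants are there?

[col 0] 0000*, 0010*, 0011*, 0100*, 0110*, 1000*, 1011*, 1100*
[col 1] -000*, -011, -100*, 0-00*, 0-10*, 00-0*, 001-, 01-0*, 1-00*
[col 2] --00, 0--0
Prime implicants: --00, -011, 0--0, 001-
PI chart (minterm → PIs covering it):
  0 | --00,0--0
  2 | 0--0,001-
  4 | --00,0--0
  6 | 0--0  (sole → essential)
  8 | --00  (sole → essential)
  11 | -011  (sole → essential)
  12 | --00  (sole → essential)
Essential prime implicants: --00, -011, 0--0

3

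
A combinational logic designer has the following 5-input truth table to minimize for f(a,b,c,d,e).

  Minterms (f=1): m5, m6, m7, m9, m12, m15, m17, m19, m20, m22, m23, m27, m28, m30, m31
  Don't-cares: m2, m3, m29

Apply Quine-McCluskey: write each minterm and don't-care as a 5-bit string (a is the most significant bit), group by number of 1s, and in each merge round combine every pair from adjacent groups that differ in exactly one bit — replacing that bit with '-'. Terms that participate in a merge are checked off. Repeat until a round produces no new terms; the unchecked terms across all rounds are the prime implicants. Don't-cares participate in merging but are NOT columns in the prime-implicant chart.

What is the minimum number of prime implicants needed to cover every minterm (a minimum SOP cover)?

8

Round 0: 00010✓ 00011✓ 00101✓ 00110✓ 00111✓ 01001 01100✓ 01111✓ 10001✓ 10011✓ 10100✓ 10110✓ 10111✓ 11011✓ 11100✓ 11101✓ 11110✓ 11111✓
Round 1: -0011✓ -0110✓ -0111✓ -1100 -1111✓ 0-111✓ 00-10✓ 00-11✓ 0001-✓ 001-1 0011-✓ 1-011✓ 1-100✓ 1-110✓ 1-111✓ 10-11✓ 100-1 101-0✓ 1011-✓ 11-11✓ 111-0✓ 111-1✓ 1110-✓ 1111-✓
Round 2: --111 -0-11 -011- 00-1- 1--11 1-1-0 1-11- 111--
PIs = {--111, -0-11, -011-, -1100, 00-1-, 001-1, 01001, 1--11, 1-1-0, 1-11-, 100-1, 111--}
Coverage chart:
  m5: 001-1 ←essential
  m6: -011-,00-1-
  m7: --111,-0-11,-011-,00-1-,001-1
  m9: 01001 ←essential
  m12: -1100 ←essential
  m15: --111 ←essential
  m17: 100-1 ←essential
  m19: -0-11,1--11,100-1
  m20: 1-1-0 ←essential
  m22: -011-,1-1-0,1-11-
  m23: --111,-0-11,-011-,1--11,1-11-
  m27: 1--11 ←essential
  m28: -1100,1-1-0,111--
  m30: 1-1-0,1-11-,111--
  m31: --111,1--11,1-11-,111--
Essential: --111, -1100, 001-1, 01001, 1--11, 1-1-0, 100-1
Petrick residual → -011-
Min cover (8 terms): cde + b'cd + bcd'e' + a'b'ce + a'bc'd'e + ade + ace' + ab'c'e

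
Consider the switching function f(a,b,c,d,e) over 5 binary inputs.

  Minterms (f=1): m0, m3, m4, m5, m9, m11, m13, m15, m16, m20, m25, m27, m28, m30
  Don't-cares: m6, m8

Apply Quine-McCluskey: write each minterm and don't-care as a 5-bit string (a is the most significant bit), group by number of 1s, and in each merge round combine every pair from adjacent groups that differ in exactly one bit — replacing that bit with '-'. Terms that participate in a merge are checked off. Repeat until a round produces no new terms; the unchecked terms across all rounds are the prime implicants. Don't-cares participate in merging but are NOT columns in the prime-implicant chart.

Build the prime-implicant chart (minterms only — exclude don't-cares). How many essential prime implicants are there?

5

Round 0: 00000✓ 00011✓ 00100✓ 00101✓ 00110✓ 01000✓ 01001✓ 01011✓ 01101✓ 01111✓ 10000✓ 10100✓ 11001✓ 11011✓ 11100✓ 11110✓
Round 1: -0000✓ -0100✓ -1001✓ -1011✓ 0-000 0-011 0-101 00-00✓ 001-0 0010- 01-01✓ 01-11✓ 010-1✓ 0100- 011-1✓ 1-100 10-00✓ 110-1✓ 111-0
Round 2: -0-00 -10-1 01--1
PIs = {-0-00, -10-1, 0-000, 0-011, 0-101, 001-0, 0010-, 01--1, 0100-, 1-100, 111-0}
Coverage chart:
  m0: -0-00,0-000
  m3: 0-011 ←essential
  m4: -0-00,001-0,0010-
  m5: 0-101,0010-
  m9: -10-1,01--1,0100-
  m11: -10-1,0-011,01--1
  m13: 0-101,01--1
  m15: 01--1 ←essential
  m16: -0-00 ←essential
  m20: -0-00,1-100
  m25: -10-1 ←essential
  m27: -10-1 ←essential
  m28: 1-100,111-0
  m30: 111-0 ←essential
Essential: -0-00, -10-1, 0-011, 01--1, 111-0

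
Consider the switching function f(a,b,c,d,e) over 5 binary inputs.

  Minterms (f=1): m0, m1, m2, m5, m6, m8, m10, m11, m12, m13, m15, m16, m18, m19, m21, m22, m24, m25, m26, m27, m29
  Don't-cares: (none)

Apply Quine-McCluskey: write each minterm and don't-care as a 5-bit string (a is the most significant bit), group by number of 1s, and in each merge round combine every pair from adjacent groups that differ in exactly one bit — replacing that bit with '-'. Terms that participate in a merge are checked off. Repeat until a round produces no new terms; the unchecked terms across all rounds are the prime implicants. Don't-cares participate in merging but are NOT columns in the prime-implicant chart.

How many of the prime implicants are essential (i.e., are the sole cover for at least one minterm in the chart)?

size-2^0 implicants → 00000(✓)  00001(✓)  00010(✓)  00101(✓)  00110(✓)  01000(✓)  01010(✓)  01011(✓)  01100(✓)  01101(✓)  01111(✓)  10000(✓)  10010(✓)  10011(✓)  10101(✓)  10110(✓)  11000(✓)  11001(✓)  11010(✓)  11011(✓)  11101(✓)
size-2^1 implicants → -0000(✓)  -0010(✓)  -0101(✓)  -0110(✓)  -1000(✓)  -1010(✓)  -1011(✓)  -1101(✓)  0-000(✓)  0-010(✓)  0-101(✓)  00-01  00-10(✓)  000-0(✓)  0000-  01-00  01-11  010-0(✓)  0101-(✓)  011-1  0110-  1-000(✓)  1-010(✓)  1-011(✓)  1-101(✓)  10-10(✓)  100-0(✓)  1001-(✓)  11-01  110-0(✓)  110-1(✓)  1100-(✓)  1101-(✓)
size-2^2 implicants → --000(✓)  --010(✓)  --101  -0-10  -00-0(✓)  -10-0(✓)  -101-  0-0-0(✓)  1-0-0(✓)  1-01-  110--
size-2^3 implicants → --0-0
Unchecked terms (primes): --0-0, --101, -0-10, -101-, 00-01, 0000-, 01-00, 01-11, 011-1, 0110-, 1-01-, 11-01, 110--
Minterm coverage:
  m0 ⊆ --0-0,0000-
  m1 ⊆ 00-01,0000-
  m2 ⊆ --0-0,-0-10
  m5 ⊆ --101,00-01
  m6 ⊆ -0-10 [E]
  m8 ⊆ --0-0,01-00
  m10 ⊆ --0-0,-101-
  m11 ⊆ -101-,01-11
  m12 ⊆ 01-00,0110-
  m13 ⊆ --101,011-1,0110-
  m15 ⊆ 01-11,011-1
  m16 ⊆ --0-0 [E]
  m18 ⊆ --0-0,-0-10,1-01-
  m19 ⊆ 1-01- [E]
  m21 ⊆ --101 [E]
  m22 ⊆ -0-10 [E]
  m24 ⊆ --0-0,110--
  m25 ⊆ 11-01,110--
  m26 ⊆ --0-0,-101-,1-01-,110--
  m27 ⊆ -101-,1-01-,110--
  m29 ⊆ --101,11-01
E = {--0-0, --101, -0-10, 1-01-}

4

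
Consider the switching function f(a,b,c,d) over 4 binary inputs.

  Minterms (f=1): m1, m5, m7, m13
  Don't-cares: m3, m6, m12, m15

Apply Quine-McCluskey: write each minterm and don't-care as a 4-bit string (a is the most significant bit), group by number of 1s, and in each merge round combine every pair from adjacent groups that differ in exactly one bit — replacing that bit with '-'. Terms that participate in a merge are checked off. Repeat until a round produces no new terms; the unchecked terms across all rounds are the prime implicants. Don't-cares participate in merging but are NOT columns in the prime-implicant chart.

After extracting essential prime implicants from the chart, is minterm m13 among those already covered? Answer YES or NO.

Round 0: 0001✓ 0011✓ 0101✓ 0110✓ 0111✓ 1100✓ 1101✓ 1111✓
Round 1: -101✓ -111✓ 0-01✓ 0-11✓ 00-1✓ 01-1✓ 011- 11-1✓ 110-
Round 2: -1-1 0--1
PIs = {-1-1, 0--1, 011-, 110-}
Coverage chart:
  m1: 0--1 ←essential
  m5: -1-1,0--1
  m7: -1-1,0--1,011-
  m13: -1-1,110-
Essential: 0--1

NO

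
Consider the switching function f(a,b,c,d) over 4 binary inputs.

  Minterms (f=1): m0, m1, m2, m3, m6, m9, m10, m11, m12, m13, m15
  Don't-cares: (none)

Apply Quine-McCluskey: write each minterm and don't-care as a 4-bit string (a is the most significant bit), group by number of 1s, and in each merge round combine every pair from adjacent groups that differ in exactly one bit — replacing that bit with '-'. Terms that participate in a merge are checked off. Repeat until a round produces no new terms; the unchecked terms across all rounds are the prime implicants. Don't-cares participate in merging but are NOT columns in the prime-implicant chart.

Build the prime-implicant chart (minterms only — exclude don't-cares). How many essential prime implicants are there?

5

Round 0: 0000✓ 0001✓ 0010✓ 0011✓ 0110✓ 1001✓ 1010✓ 1011✓ 1100✓ 1101✓ 1111✓
Round 1: -001✓ -010✓ -011✓ 0-10 00-0✓ 00-1✓ 000-✓ 001-✓ 1-01✓ 1-11✓ 10-1✓ 101-✓ 11-1✓ 110-
Round 2: -0-1 -01- 00-- 1--1
PIs = {-0-1, -01-, 0-10, 00--, 1--1, 110-}
Coverage chart:
  m0: 00-- ←essential
  m1: -0-1,00--
  m2: -01-,0-10,00--
  m3: -0-1,-01-,00--
  m6: 0-10 ←essential
  m9: -0-1,1--1
  m10: -01- ←essential
  m11: -0-1,-01-,1--1
  m12: 110- ←essential
  m13: 1--1,110-
  m15: 1--1 ←essential
Essential: -01-, 0-10, 00--, 1--1, 110-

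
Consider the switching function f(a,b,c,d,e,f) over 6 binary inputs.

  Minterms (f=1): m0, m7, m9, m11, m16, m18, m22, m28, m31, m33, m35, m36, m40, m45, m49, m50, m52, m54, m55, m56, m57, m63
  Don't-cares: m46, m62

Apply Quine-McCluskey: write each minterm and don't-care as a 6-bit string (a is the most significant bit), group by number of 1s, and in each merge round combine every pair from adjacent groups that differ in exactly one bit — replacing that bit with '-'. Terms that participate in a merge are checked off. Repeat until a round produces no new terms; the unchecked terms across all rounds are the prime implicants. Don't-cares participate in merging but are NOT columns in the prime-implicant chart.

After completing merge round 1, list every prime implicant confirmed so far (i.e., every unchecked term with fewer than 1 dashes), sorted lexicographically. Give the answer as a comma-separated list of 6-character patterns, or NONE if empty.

Round 0: 000000✓ 000111 001001✓ 001011✓ 010000✓ 010010✓ 010110✓ 011100 011111✓ 100001✓ 100011✓ 100100✓ 101000✓ 101101 101110✓ 110001✓ 110010✓ 110100✓ 110110✓ 110111✓ 111000✓ 111001✓ 111110✓ 111111✓
Round 1: -10010✓ -10110✓ -11111 0-0000 0010-1 010-10✓ 0100-0 1-0001 1-0100 1-1000 1-1110 1000-1 11-001 11-110✓ 11-111✓ 110-10✓ 1101-0 11011-✓ 11100- 11111-✓
Round 2: -10-10 11-11-
PIs = {-10-10, -11111, 0-0000, 000111, 0010-1, 0100-0, 011100, 1-0001, 1-0100, 1-1000, 1-1110, 1000-1, 101101, 11-001, 11-11-, 1101-0, 11100-}

000111, 011100, 101101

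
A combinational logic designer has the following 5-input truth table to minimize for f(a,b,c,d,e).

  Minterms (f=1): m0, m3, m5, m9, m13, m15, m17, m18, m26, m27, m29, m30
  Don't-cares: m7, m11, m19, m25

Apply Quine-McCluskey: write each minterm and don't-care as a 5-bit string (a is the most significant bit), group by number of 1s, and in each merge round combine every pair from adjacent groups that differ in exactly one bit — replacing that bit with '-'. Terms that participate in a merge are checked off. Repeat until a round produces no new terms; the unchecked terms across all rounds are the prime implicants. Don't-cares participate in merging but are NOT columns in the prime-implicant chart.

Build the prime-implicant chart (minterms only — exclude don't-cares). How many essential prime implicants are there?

6

[col 0] 00000, 00011*, 00101*, 00111*, 01001*, 01011*, 01101*, 01111*, 10001*, 10010*, 10011*, 11001*, 11010*, 11011*, 11101*, 11110*
[col 1] -0011*, -1001*, -1011*, -1101*, 0-011*, 0-101*, 0-111*, 00-11*, 001-1*, 01-01*, 01-11*, 010-1*, 011-1*, 1-001*, 1-010*, 1-011*, 100-1*, 1001-*, 11-01*, 11-10, 110-1*, 1101-*
[col 2] --011, -1-01, -10-1, 0--11, 0-1-1, 01--1, 1-0-1, 1-01-
Prime implicants: --011, -1-01, -10-1, 0--11, 0-1-1, 00000, 01--1, 1-0-1, 1-01-, 11-10
PI chart (minterm → PIs covering it):
  0 | 00000  (sole → essential)
  3 | --011,0--11
  5 | 0-1-1  (sole → essential)
  9 | -1-01,-10-1,01--1
  13 | -1-01,0-1-1,01--1
  15 | 0--11,0-1-1,01--1
  17 | 1-0-1  (sole → essential)
  18 | 1-01-  (sole → essential)
  26 | 1-01-,11-10
  27 | --011,-10-1,1-0-1,1-01-
  29 | -1-01  (sole → essential)
  30 | 11-10  (sole → essential)
Essential prime implicants: -1-01, 0-1-1, 00000, 1-0-1, 1-01-, 11-10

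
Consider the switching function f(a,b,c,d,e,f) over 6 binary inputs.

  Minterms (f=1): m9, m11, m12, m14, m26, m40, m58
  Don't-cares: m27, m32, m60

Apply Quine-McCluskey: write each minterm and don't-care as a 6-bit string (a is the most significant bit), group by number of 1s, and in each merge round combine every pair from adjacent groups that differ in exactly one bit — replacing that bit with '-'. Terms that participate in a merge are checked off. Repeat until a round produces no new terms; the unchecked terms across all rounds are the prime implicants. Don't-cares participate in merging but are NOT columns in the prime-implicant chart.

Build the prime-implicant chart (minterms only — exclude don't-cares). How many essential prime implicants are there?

4

Round 0: 001001✓ 001011✓ 001100✓ 001110✓ 011010✓ 011011✓ 100000✓ 101000✓ 111010✓ 111100
Round 1: -11010 0-1011 0010-1 0011-0 01101- 10-000
PIs = {-11010, 0-1011, 0010-1, 0011-0, 01101-, 10-000, 111100}
Coverage chart:
  m9: 0010-1 ←essential
  m11: 0-1011,0010-1
  m12: 0011-0 ←essential
  m14: 0011-0 ←essential
  m26: -11010,01101-
  m40: 10-000 ←essential
  m58: -11010 ←essential
Essential: -11010, 0010-1, 0011-0, 10-000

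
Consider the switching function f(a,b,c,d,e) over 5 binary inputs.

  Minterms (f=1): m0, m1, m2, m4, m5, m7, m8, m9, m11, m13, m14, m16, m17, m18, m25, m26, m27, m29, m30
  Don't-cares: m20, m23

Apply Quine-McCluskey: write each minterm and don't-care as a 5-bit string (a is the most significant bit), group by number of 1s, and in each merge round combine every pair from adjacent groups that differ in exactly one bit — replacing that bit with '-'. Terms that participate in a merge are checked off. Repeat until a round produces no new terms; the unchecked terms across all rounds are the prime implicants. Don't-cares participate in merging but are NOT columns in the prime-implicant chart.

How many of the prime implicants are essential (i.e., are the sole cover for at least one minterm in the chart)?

Round 0: 00000✓ 00001✓ 00010✓ 00100✓ 00101✓ 00111✓ 01000✓ 01001✓ 01011✓ 01101✓ 01110✓ 10000✓ 10001✓ 10010✓ 10100✓ 10111✓ 11001✓ 11010✓ 11011✓ 11101✓ 11110✓
Round 1: -0000✓ -0001✓ -0010✓ -0100✓ -0111 -1001✓ -1011✓ -1101✓ -1110 0-000✓ 0-001✓ 0-101✓ 00-00✓ 00-01✓ 000-0✓ 0000-✓ 001-1 0010-✓ 01-01✓ 010-1✓ 0100-✓ 1-001✓ 1-010 10-00✓ 100-0✓ 1000-✓ 11-01✓ 11-10 110-1✓ 1101-
Round 2: --001 -0-00 -00-0 -000- -1-01 -10-1 0--01 0-00- 00-0-
PIs = {--001, -0-00, -00-0, -000-, -0111, -1-01, -10-1, -1110, 0--01, 0-00-, 00-0-, 001-1, 1-010, 11-10, 1101-}
Coverage chart:
  m0: -0-00,-00-0,-000-,0-00-,00-0-
  m1: --001,-000-,0--01,0-00-,00-0-
  m2: -00-0 ←essential
  m4: -0-00,00-0-
  m5: 0--01,00-0-,001-1
  m7: -0111,001-1
  m8: 0-00- ←essential
  m9: --001,-1-01,-10-1,0--01,0-00-
  m11: -10-1 ←essential
  m13: -1-01,0--01
  m14: -1110 ←essential
  m16: -0-00,-00-0,-000-
  m17: --001,-000-
  m18: -00-0,1-010
  m25: --001,-1-01,-10-1
  m26: 1-010,11-10,1101-
  m27: -10-1,1101-
  m29: -1-01 ←essential
  m30: -1110,11-10
Essential: -00-0, -1-01, -10-1, -1110, 0-00-

5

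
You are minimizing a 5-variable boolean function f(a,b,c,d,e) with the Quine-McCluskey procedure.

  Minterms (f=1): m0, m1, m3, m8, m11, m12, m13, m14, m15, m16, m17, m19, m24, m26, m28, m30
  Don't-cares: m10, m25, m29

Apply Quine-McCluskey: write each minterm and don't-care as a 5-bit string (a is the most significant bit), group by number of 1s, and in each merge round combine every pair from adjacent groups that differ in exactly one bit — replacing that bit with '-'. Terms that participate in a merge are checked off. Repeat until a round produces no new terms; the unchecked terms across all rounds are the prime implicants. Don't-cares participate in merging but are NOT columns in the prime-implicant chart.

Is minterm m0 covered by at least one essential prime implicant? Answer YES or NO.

NO

size-2^0 implicants → 00000(✓)  00001(✓)  00011(✓)  01000(✓)  01010(✓)  01011(✓)  01100(✓)  01101(✓)  01110(✓)  01111(✓)  10000(✓)  10001(✓)  10011(✓)  11000(✓)  11001(✓)  11010(✓)  11100(✓)  11101(✓)  11110(✓)
size-2^1 implicants → -0000(✓)  -0001(✓)  -0011(✓)  -1000(✓)  -1010(✓)  -1100(✓)  -1101(✓)  -1110(✓)  0-000(✓)  0-011  000-1(✓)  0000-(✓)  01-00(✓)  01-10(✓)  01-11(✓)  010-0(✓)  0101-(✓)  011-0(✓)  011-1(✓)  0110-(✓)  0111-(✓)  1-000(✓)  1-001(✓)  100-1(✓)  1000-(✓)  11-00(✓)  11-01(✓)  11-10(✓)  110-0(✓)  1100-(✓)  111-0(✓)  1110-(✓)
size-2^2 implicants → --000  -00-1  -000-  -1-00(✓)  -1-10(✓)  -10-0(✓)  -11-0(✓)  -110-  01--0(✓)  01-1-  011--  1-00-  11--0(✓)  11-0-
size-2^3 implicants → -1--0
Unchecked terms (primes): --000, -00-1, -000-, -1--0, -110-, 0-011, 01-1-, 011--, 1-00-, 11-0-
Minterm coverage:
  m0 ⊆ --000,-000-
  m1 ⊆ -00-1,-000-
  m3 ⊆ -00-1,0-011
  m8 ⊆ --000,-1--0
  m11 ⊆ 0-011,01-1-
  m12 ⊆ -1--0,-110-,011--
  m13 ⊆ -110-,011--
  m14 ⊆ -1--0,01-1-,011--
  m15 ⊆ 01-1-,011--
  m16 ⊆ --000,-000-,1-00-
  m17 ⊆ -00-1,-000-,1-00-
  m19 ⊆ -00-1 [E]
  m24 ⊆ --000,-1--0,1-00-,11-0-
  m26 ⊆ -1--0 [E]
  m28 ⊆ -1--0,-110-,11-0-
  m30 ⊆ -1--0 [E]
E = {-00-1, -1--0}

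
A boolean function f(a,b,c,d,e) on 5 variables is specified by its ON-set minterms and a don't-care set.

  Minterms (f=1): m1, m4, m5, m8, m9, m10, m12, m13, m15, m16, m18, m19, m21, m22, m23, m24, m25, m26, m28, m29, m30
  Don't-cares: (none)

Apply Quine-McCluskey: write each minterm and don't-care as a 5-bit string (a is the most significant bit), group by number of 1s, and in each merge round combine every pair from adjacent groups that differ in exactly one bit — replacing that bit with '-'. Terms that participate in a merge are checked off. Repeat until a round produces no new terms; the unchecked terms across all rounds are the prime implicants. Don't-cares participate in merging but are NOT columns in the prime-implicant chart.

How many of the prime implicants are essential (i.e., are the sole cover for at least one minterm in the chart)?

7

size-2^0 implicants → 00001(✓)  00100(✓)  00101(✓)  01000(✓)  01001(✓)  01010(✓)  01100(✓)  01101(✓)  01111(✓)  10000(✓)  10010(✓)  10011(✓)  10101(✓)  10110(✓)  10111(✓)  11000(✓)  11001(✓)  11010(✓)  11100(✓)  11101(✓)  11110(✓)
size-2^1 implicants → -0101(✓)  -1000(✓)  -1001(✓)  -1010(✓)  -1100(✓)  -1101(✓)  0-001(✓)  0-100(✓)  0-101(✓)  00-01(✓)  0010-(✓)  01-00(✓)  01-01(✓)  010-0(✓)  0100-(✓)  011-1  0110-(✓)  1-000(✓)  1-010(✓)  1-101(✓)  1-110(✓)  10-10(✓)  10-11(✓)  100-0(✓)  1001-(✓)  101-1  1011-(✓)  11-00(✓)  11-01(✓)  11-10(✓)  110-0(✓)  1100-(✓)  111-0(✓)  1110-(✓)
size-2^2 implicants → --101  -1-00(✓)  -1-01(✓)  -10-0  -100-(✓)  -110-(✓)  0--01  0-10-  01-0-(✓)  1--10  1-0-0  10-1-  11--0  11-0-(✓)
size-2^3 implicants → -1-0-
Unchecked terms (primes): --101, -1-0-, -10-0, 0--01, 0-10-, 011-1, 1--10, 1-0-0, 10-1-, 101-1, 11--0
Minterm coverage:
  m1 ⊆ 0--01 [E]
  m4 ⊆ 0-10- [E]
  m5 ⊆ --101,0--01,0-10-
  m8 ⊆ -1-0-,-10-0
  m9 ⊆ -1-0-,0--01
  m10 ⊆ -10-0 [E]
  m12 ⊆ -1-0-,0-10-
  m13 ⊆ --101,-1-0-,0--01,0-10-,011-1
  m15 ⊆ 011-1 [E]
  m16 ⊆ 1-0-0 [E]
  m18 ⊆ 1--10,1-0-0,10-1-
  m19 ⊆ 10-1- [E]
  m21 ⊆ --101,101-1
  m22 ⊆ 1--10,10-1-
  m23 ⊆ 10-1-,101-1
  m24 ⊆ -1-0-,-10-0,1-0-0,11--0
  m25 ⊆ -1-0- [E]
  m26 ⊆ -10-0,1--10,1-0-0,11--0
  m28 ⊆ -1-0-,11--0
  m29 ⊆ --101,-1-0-
  m30 ⊆ 1--10,11--0
E = {-1-0-, -10-0, 0--01, 0-10-, 011-1, 1-0-0, 10-1-}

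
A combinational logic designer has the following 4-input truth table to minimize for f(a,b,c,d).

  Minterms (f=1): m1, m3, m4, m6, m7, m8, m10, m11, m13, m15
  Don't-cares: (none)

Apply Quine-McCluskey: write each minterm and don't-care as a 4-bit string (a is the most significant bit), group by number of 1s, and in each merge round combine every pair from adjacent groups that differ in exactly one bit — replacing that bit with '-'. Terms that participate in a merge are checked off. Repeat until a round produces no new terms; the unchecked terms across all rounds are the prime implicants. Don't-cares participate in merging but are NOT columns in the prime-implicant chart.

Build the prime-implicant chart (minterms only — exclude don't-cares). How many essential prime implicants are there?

4

[col 0] 0001*, 0011*, 0100*, 0110*, 0111*, 1000*, 1010*, 1011*, 1101*, 1111*
[col 1] -011*, -111*, 0-11*, 00-1, 01-0, 011-, 1-11*, 10-0, 101-, 11-1
[col 2] --11
Prime implicants: --11, 00-1, 01-0, 011-, 10-0, 101-, 11-1
PI chart (minterm → PIs covering it):
  1 | 00-1  (sole → essential)
  3 | --11,00-1
  4 | 01-0  (sole → essential)
  6 | 01-0,011-
  7 | --11,011-
  8 | 10-0  (sole → essential)
  10 | 10-0,101-
  11 | --11,101-
  13 | 11-1  (sole → essential)
  15 | --11,11-1
Essential prime implicants: 00-1, 01-0, 10-0, 11-1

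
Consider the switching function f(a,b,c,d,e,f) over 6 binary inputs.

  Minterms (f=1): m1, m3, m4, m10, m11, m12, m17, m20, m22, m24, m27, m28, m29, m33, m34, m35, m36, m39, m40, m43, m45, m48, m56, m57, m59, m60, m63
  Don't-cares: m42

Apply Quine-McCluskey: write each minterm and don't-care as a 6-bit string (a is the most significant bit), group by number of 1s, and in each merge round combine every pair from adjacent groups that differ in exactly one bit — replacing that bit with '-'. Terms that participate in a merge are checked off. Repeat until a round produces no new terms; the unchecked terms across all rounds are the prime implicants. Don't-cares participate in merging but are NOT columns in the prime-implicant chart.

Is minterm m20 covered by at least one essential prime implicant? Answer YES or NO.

size-2^0 implicants → 000001(✓)  000011(✓)  000100(✓)  001010(✓)  001011(✓)  001100(✓)  010001(✓)  010100(✓)  010110(✓)  011000(✓)  011011(✓)  011100(✓)  011101(✓)  100001(✓)  100010(✓)  100011(✓)  100100(✓)  100111(✓)  101000(✓)  101010(✓)  101011(✓)  101101  110000(✓)  111000(✓)  111001(✓)  111011(✓)  111100(✓)  111111(✓)
size-2^1 implicants → -00001(✓)  -00011(✓)  -00100  -01010(✓)  -01011(✓)  -11000(✓)  -11011(✓)  -11100(✓)  0-0001  0-0100(✓)  0-1011(✓)  0-1100(✓)  00-011(✓)  00-100(✓)  0000-1(✓)  00101-(✓)  01-100(✓)  0101-0  011-00(✓)  01110-  1-1000  1-1011(✓)  10-010(✓)  10-011(✓)  100-11  1000-1(✓)  10001-(✓)  1010-0  10101-(✓)  11-000  111-00(✓)  111-11  1110-1  11100-
size-2^2 implicants → --1011  -0-011  -000-1  -0101-  -11-00  0--100  10-01-
Unchecked terms (primes): --1011, -0-011, -000-1, -00100, -0101-, -11-00, 0--100, 0-0001, 0101-0, 01110-, 1-1000, 10-01-, 100-11, 1010-0, 101101, 11-000, 111-11, 1110-1, 11100-
Minterm coverage:
  m1 ⊆ -000-1,0-0001
  m3 ⊆ -0-011,-000-1
  m4 ⊆ -00100,0--100
  m10 ⊆ -0101- [E]
  m11 ⊆ --1011,-0-011,-0101-
  m12 ⊆ 0--100 [E]
  m17 ⊆ 0-0001 [E]
  m20 ⊆ 0--100,0101-0
  m22 ⊆ 0101-0 [E]
  m24 ⊆ -11-00 [E]
  m27 ⊆ --1011 [E]
  m28 ⊆ -11-00,0--100,01110-
  m29 ⊆ 01110- [E]
  m33 ⊆ -000-1 [E]
  m34 ⊆ 10-01- [E]
  m35 ⊆ -0-011,-000-1,10-01-,100-11
  m36 ⊆ -00100 [E]
  m39 ⊆ 100-11 [E]
  m40 ⊆ 1-1000,1010-0
  m43 ⊆ --1011,-0-011,-0101-,10-01-
  m45 ⊆ 101101 [E]
  m48 ⊆ 11-000 [E]
  m56 ⊆ -11-00,1-1000,11-000,11100-
  m57 ⊆ 1110-1,11100-
  m59 ⊆ --1011,111-11,1110-1
  m60 ⊆ -11-00 [E]
  m63 ⊆ 111-11 [E]
E = {--1011, -000-1, -00100, -0101-, -11-00, 0--100, 0-0001, 0101-0, 01110-, 10-01-, 100-11, 101101, 11-000, 111-11}

YES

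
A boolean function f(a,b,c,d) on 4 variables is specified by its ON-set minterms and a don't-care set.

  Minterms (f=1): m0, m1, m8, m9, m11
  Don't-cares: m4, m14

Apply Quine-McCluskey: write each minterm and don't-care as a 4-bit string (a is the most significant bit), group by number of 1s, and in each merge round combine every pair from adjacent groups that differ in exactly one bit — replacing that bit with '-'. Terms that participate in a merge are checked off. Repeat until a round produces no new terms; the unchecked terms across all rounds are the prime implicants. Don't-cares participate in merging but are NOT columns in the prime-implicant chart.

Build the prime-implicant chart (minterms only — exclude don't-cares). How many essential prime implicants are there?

2

Round 0: 0000✓ 0001✓ 0100✓ 1000✓ 1001✓ 1011✓ 1110
Round 1: -000✓ -001✓ 0-00 000-✓ 10-1 100-✓
Round 2: -00-
PIs = {-00-, 0-00, 10-1, 1110}
Coverage chart:
  m0: -00-,0-00
  m1: -00- ←essential
  m8: -00- ←essential
  m9: -00-,10-1
  m11: 10-1 ←essential
Essential: -00-, 10-1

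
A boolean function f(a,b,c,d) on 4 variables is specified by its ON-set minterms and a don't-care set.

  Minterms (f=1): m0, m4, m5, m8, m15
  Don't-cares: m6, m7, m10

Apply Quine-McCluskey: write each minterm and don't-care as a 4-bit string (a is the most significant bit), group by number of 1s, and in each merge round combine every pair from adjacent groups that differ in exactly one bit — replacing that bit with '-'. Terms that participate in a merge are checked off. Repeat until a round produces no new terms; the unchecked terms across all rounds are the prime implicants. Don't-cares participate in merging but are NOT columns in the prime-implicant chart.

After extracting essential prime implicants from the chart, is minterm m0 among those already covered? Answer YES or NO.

size-2^0 implicants → 0000(✓)  0100(✓)  0101(✓)  0110(✓)  0111(✓)  1000(✓)  1010(✓)  1111(✓)
size-2^1 implicants → -000  -111  0-00  01-0(✓)  01-1(✓)  010-(✓)  011-(✓)  10-0
size-2^2 implicants → 01--
Unchecked terms (primes): -000, -111, 0-00, 01--, 10-0
Minterm coverage:
  m0 ⊆ -000,0-00
  m4 ⊆ 0-00,01--
  m5 ⊆ 01-- [E]
  m8 ⊆ -000,10-0
  m15 ⊆ -111 [E]
E = {-111, 01--}

NO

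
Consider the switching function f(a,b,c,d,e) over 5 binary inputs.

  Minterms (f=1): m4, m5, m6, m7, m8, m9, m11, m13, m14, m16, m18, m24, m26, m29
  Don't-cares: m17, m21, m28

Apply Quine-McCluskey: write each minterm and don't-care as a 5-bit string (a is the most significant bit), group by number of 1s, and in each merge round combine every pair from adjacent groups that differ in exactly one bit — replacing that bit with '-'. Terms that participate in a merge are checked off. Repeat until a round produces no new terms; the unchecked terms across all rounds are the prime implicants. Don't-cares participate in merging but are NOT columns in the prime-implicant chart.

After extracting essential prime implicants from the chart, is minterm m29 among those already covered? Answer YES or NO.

NO

[col 0] 00100*, 00101*, 00110*, 00111*, 01000*, 01001*, 01011*, 01101*, 01110*, 10000*, 10001*, 10010*, 10101*, 11000*, 11010*, 11100*, 11101*
[col 1] -0101*, -1000, -1101*, 0-101*, 0-110, 001-0*, 001-1*, 0010-*, 0011-*, 01-01, 010-1, 0100-, 1-000*, 1-010*, 1-101*, 10-01, 100-0*, 1000-, 11-00, 110-0*, 1110-
[col 2] --101, 001--, 1-0-0
Prime implicants: --101, -1000, 0-110, 001--, 01-01, 010-1, 0100-, 1-0-0, 10-01, 1000-, 11-00, 1110-
PI chart (minterm → PIs covering it):
  4 | 001--  (sole → essential)
  5 | --101,001--
  6 | 0-110,001--
  7 | 001--  (sole → essential)
  8 | -1000,0100-
  9 | 01-01,010-1,0100-
  11 | 010-1  (sole → essential)
  13 | --101,01-01
  14 | 0-110  (sole → essential)
  16 | 1-0-0,1000-
  18 | 1-0-0  (sole → essential)
  24 | -1000,1-0-0,11-00
  26 | 1-0-0  (sole → essential)
  29 | --101,1110-
Essential prime implicants: 0-110, 001--, 010-1, 1-0-0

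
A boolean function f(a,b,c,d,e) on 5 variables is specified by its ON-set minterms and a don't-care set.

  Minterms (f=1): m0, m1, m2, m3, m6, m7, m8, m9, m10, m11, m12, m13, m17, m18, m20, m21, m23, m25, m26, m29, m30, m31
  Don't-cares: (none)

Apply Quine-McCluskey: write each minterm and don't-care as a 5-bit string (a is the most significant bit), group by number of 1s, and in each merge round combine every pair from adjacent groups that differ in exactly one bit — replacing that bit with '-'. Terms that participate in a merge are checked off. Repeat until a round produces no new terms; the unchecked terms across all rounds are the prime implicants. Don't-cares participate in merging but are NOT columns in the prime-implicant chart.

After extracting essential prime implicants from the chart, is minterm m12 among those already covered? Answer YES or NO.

size-2^0 implicants → 00000(✓)  00001(✓)  00010(✓)  00011(✓)  00110(✓)  00111(✓)  01000(✓)  01001(✓)  01010(✓)  01011(✓)  01100(✓)  01101(✓)  10001(✓)  10010(✓)  10100(✓)  10101(✓)  10111(✓)  11001(✓)  11010(✓)  11101(✓)  11110(✓)  11111(✓)
size-2^1 implicants → -0001(✓)  -0010(✓)  -0111  -1001(✓)  -1010(✓)  -1101(✓)  0-000(✓)  0-001(✓)  0-010(✓)  0-011(✓)  00-10(✓)  00-11(✓)  000-0(✓)  000-1(✓)  0000-(✓)  0001-(✓)  0011-(✓)  01-00(✓)  01-01(✓)  010-0(✓)  010-1(✓)  0100-(✓)  0101-(✓)  0110-(✓)  1-001(✓)  1-010(✓)  1-101(✓)  1-111(✓)  10-01(✓)  101-1(✓)  1010-  11-01(✓)  11-10  111-1(✓)  1111-
size-2^2 implicants → --001  --010  -1-01  0-0-0(✓)  0-0-1(✓)  0-00-(✓)  0-01-(✓)  00-1-  000--(✓)  01-0-  010--(✓)  1--01  1-1-1
size-2^3 implicants → 0-0--
Unchecked terms (primes): --001, --010, -0111, -1-01, 0-0--, 00-1-, 01-0-, 1--01, 1-1-1, 1010-, 11-10, 1111-
Minterm coverage:
  m0 ⊆ 0-0-- [E]
  m1 ⊆ --001,0-0--
  m2 ⊆ --010,0-0--,00-1-
  m3 ⊆ 0-0--,00-1-
  m6 ⊆ 00-1- [E]
  m7 ⊆ -0111,00-1-
  m8 ⊆ 0-0--,01-0-
  m9 ⊆ --001,-1-01,0-0--,01-0-
  m10 ⊆ --010,0-0--
  m11 ⊆ 0-0-- [E]
  m12 ⊆ 01-0- [E]
  m13 ⊆ -1-01,01-0-
  m17 ⊆ --001,1--01
  m18 ⊆ --010 [E]
  m20 ⊆ 1010- [E]
  m21 ⊆ 1--01,1-1-1,1010-
  m23 ⊆ -0111,1-1-1
  m25 ⊆ --001,-1-01,1--01
  m26 ⊆ --010,11-10
  m29 ⊆ -1-01,1--01,1-1-1
  m30 ⊆ 11-10,1111-
  m31 ⊆ 1-1-1,1111-
E = {--010, 0-0--, 00-1-, 01-0-, 1010-}

YES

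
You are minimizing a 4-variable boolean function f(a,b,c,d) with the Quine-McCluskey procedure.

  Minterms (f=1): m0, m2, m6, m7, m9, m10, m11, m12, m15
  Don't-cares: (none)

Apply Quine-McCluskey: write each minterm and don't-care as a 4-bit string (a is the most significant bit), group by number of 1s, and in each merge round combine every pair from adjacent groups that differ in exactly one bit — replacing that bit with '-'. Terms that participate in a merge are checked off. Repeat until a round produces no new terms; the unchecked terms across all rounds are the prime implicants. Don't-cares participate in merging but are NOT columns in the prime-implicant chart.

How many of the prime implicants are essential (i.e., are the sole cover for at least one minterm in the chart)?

Round 0: 0000✓ 0010✓ 0110✓ 0111✓ 1001✓ 1010✓ 1011✓ 1100 1111✓
Round 1: -010 -111 0-10 00-0 011- 1-11 10-1 101-
PIs = {-010, -111, 0-10, 00-0, 011-, 1-11, 10-1, 101-, 1100}
Coverage chart:
  m0: 00-0 ←essential
  m2: -010,0-10,00-0
  m6: 0-10,011-
  m7: -111,011-
  m9: 10-1 ←essential
  m10: -010,101-
  m11: 1-11,10-1,101-
  m12: 1100 ←essential
  m15: -111,1-11
Essential: 00-0, 10-1, 1100

3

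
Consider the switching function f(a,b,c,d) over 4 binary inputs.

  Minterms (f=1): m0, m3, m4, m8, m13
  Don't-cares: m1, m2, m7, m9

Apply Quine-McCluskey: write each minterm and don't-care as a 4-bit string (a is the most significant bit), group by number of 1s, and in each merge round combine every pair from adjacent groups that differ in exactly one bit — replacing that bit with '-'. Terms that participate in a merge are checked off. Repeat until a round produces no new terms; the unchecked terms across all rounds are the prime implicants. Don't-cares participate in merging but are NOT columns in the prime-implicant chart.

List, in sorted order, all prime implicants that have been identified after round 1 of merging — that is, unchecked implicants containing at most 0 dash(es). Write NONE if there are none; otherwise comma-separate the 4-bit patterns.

NONE

Round 0: 0000✓ 0001✓ 0010✓ 0011✓ 0100✓ 0111✓ 1000✓ 1001✓ 1101✓
Round 1: -000✓ -001✓ 0-00 0-11 00-0✓ 00-1✓ 000-✓ 001-✓ 1-01 100-✓
Round 2: -00- 00--
PIs = {-00-, 0-00, 0-11, 00--, 1-01}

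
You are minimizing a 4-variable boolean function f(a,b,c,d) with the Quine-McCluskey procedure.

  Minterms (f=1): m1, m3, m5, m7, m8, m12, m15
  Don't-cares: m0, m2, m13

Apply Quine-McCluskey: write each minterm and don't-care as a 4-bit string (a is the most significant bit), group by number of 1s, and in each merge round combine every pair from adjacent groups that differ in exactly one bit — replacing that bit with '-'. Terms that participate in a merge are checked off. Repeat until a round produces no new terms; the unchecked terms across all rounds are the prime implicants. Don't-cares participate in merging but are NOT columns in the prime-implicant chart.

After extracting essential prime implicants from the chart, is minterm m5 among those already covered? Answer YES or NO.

YES

Round 0: 0000✓ 0001✓ 0010✓ 0011✓ 0101✓ 0111✓ 1000✓ 1100✓ 1101✓ 1111✓
Round 1: -000 -101✓ -111✓ 0-01✓ 0-11✓ 00-0✓ 00-1✓ 000-✓ 001-✓ 01-1✓ 1-00 11-1✓ 110-
Round 2: -1-1 0--1 00--
PIs = {-000, -1-1, 0--1, 00--, 1-00, 110-}
Coverage chart:
  m1: 0--1,00--
  m3: 0--1,00--
  m5: -1-1,0--1
  m7: -1-1,0--1
  m8: -000,1-00
  m12: 1-00,110-
  m15: -1-1 ←essential
Essential: -1-1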